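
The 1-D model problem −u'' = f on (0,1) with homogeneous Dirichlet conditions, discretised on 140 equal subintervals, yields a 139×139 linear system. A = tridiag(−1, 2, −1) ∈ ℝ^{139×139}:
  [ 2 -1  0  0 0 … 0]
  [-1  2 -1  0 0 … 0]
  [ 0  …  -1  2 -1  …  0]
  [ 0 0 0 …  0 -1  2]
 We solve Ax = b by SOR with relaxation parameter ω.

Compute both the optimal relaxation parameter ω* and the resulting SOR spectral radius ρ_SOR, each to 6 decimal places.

ω* = 1.956109, ρ_SOR = 0.956109

½·tridiag(1,0,1) at n=139: λ_k = cos(kπ/140); max |λ| at k=1 ⇒ ρ_J = cos(π/140) ≈ 0.999748.
root = sin(π/140) = 0.0224381  (since 1−cos² = sin²).
So ω* = 2/1.0224381 = 1.956109 (Young).
[ρ_SOR] ω* − 1 = 0.956109.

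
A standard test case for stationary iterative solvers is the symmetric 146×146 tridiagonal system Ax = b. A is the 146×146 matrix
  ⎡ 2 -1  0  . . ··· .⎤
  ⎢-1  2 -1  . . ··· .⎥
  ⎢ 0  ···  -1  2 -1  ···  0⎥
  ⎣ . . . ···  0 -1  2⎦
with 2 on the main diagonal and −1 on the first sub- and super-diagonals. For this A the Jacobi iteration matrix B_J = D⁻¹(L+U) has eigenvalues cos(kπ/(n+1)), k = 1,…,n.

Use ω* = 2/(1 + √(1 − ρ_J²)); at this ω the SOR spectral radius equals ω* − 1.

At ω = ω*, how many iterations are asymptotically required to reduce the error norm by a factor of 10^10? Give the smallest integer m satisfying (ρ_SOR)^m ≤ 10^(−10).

m = 539

With n=146, ρ(Jacobi) = cos(π/147) = 0.9997716.
√(1−ρ_J²) = |sin(π/147)| = 0.0213698
ω* = 2/(1 + 0.0213698) = 2/1.0213698 = 1.9581546.
[ρ_SOR] ω* − 1 = 0.9581546.
10·ln10 = 23.0259; −ln(0.9581546) = 0.0427461; m = ⌈23.0259/0.0427461⌉ = ⌈538.667⌉ = 539.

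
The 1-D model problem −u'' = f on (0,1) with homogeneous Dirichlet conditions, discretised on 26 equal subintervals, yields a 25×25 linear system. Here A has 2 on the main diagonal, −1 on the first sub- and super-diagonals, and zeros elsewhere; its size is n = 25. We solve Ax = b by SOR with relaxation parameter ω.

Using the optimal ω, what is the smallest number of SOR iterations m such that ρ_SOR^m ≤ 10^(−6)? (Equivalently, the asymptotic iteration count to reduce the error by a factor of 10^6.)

m = 58

½·tridiag(1,0,1) at n=25: λ_k = cos(kπ/26); max |λ| at k=1 ⇒ ρ_J = cos(π/26) ≈ 0.9927089.
root = sin(π/26) = 0.1205367  (since 1−cos² = sin²).
So ω* = 2/1.1205367 = 1.7848590 (Young).
Hence ρ(B_{ω*}) = 1.7848590 − 1 = 0.7848590.
Need (0.7848590)^m ≤ 10^(−6): m ≥ 6·ln10/|ln 0.7848590| = 13.8155/0.242251 = 57.030 ⇒ m = 58.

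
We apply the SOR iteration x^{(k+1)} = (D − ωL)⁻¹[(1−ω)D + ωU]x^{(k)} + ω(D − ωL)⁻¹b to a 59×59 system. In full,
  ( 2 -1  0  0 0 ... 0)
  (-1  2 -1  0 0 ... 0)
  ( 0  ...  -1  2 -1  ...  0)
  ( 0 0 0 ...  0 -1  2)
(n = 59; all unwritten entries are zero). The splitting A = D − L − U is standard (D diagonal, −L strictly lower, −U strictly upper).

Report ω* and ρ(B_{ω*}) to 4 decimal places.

ω* = 1.9005, ρ_SOR = 0.9005

spectrum of D⁻¹(L+U) = {cos(kπ/60) : 1≤k≤59}; ρ_J = cos(π/60) = 0.9986.
√(1−ρ_J²) simplifies to sin(π/60) = 0.05234.
ω* = 2 / (1 + 0.05234) = 2 / 1.05234 ≈ 1.9005.
ρ(B_{ω*}) = ω*−1 = 0.9005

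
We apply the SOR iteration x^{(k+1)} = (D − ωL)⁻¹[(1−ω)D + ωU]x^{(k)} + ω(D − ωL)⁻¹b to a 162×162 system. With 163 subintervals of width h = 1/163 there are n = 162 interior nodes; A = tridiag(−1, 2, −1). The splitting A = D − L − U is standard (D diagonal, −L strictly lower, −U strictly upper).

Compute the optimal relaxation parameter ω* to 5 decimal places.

ω* = 1.96218

n=162: λ(B_J) = 1 − λ(A)/2 = cos(kπ/163); k=1 gives ρ_J = 0.99981.
root = sin(π/163) = 0.019272  (since 1−cos² = sin²).
ω* = 2 / (1 + 0.019272) = 2 / 1.019272 ≈ 1.96218.
Hence ρ(B_{ω*}) = 1.96218 − 1 = 0.96218.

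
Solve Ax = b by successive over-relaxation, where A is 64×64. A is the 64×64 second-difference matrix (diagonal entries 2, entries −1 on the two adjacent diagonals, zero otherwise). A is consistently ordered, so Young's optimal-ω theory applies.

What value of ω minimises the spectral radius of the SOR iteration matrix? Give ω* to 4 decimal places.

½·tridiag(1,0,1) at n=64: λ_k = cos(kπ/65); max |λ| at k=1 ⇒ ρ_J = cos(π/65) ≈ 0.9988.
1 − cos²(π/65) = sin²(π/65) ⇒ √(1−ρ_J²) = sin(π/65) = 0.04831.
Then 2/(1+√(1−ρ_J²)) = 2/(1+0.04831); ω* = 2/1.04831 = 1.9078.
ρ_SOR = ω* − 1 = 1.9078 − 1 = 0.9078.

ω* = 1.9078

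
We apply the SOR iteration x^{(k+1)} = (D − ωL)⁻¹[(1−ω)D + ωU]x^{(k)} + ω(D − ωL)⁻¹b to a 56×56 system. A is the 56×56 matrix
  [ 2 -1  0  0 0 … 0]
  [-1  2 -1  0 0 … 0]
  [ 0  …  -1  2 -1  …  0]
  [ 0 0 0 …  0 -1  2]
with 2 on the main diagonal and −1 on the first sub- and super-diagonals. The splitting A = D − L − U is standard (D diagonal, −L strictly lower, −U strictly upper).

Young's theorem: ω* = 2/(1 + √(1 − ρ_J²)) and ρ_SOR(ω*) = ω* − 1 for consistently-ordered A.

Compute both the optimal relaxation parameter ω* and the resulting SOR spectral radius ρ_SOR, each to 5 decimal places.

ω* = 1.89558, ρ_SOR = 0.89558

With n=56, ρ(Jacobi) = cos(π/57) = 0.99848.
√(1−ρ_J²) = |sin(π/57)| = 0.055088
ω* = 2/(1 + 0.055088) = 2/1.055088 = 1.89558.
ρ(B_{ω*}) = ω*−1 = 0.89558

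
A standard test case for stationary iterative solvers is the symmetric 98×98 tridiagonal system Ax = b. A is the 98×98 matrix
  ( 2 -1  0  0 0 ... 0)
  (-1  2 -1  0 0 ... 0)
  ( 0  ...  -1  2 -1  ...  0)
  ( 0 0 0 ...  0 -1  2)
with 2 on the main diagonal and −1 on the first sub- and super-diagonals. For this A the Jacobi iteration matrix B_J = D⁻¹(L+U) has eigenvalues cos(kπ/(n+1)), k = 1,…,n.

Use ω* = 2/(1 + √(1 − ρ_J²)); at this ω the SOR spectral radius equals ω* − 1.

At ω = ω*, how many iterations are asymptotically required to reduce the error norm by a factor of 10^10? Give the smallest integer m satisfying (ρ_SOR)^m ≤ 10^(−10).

B_J for the 98×98 system has eigenvalues cos(kπ/99); ρ_J = cos(π/99) = 0.9994965.
root = sin(π/99) = 0.0317279  (since 1−cos² = sin²).
Young: ω* = 2/(1+√(1−ρ_J²)) = 2/(1+0.0317279) = 2/1.0317279 = 1.9384956.
ρ(B_{ω*}) = ω*−1 = 0.9384956
10·ln10 = 23.0259; −ln(0.9384956) = 0.0634771; m = ⌈23.0259/0.0634771⌉ = ⌈362.743⌉ = 363.

m = 363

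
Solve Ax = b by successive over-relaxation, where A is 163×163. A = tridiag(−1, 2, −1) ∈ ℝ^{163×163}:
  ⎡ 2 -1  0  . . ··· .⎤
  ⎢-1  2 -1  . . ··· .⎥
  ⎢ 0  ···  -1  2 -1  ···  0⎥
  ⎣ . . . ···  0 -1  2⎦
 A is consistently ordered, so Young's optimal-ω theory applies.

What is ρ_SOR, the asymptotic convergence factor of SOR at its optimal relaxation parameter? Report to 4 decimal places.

B_J for the 163×163 system has eigenvalues cos(kπ/164); ρ_J = cos(π/164) = 0.9998.
√(1−ρ_J²) = |sin(π/164)| = 0.01915
ω* = 2/(1+0.01915) = 1.9624
ρ(B_{ω*}) = ω*−1 = 0.9624

ρ_SOR = 0.9624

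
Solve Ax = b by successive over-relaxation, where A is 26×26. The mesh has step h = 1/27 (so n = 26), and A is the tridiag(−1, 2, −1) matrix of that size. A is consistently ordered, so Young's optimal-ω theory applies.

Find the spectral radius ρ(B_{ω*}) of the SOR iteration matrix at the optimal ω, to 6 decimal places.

½·tridiag(1,0,1) at n=26: λ_k = cos(kπ/27); max |λ| at k=1 ⇒ ρ_J = cos(π/27) ≈ 0.993238.
√(1−ρ_J²) = |sin(π/27)| = 0.1160929
So ω* = 2/1.1160929 = 1.791966 (Young).
and ρ(B_{ω*}) = 1.791966 − 1 = 0.791966.

ρ_SOR = 0.791966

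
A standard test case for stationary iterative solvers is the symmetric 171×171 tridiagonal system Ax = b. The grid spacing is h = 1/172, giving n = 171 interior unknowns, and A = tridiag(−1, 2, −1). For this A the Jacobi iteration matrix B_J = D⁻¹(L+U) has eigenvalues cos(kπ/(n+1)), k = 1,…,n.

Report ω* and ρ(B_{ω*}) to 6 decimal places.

ω* = 1.964127, ρ_SOR = 0.964127

With n=171, ρ(Jacobi) = cos(π/172) = 0.999833.
1 − cos²(π/172) = sin²(π/172) ⇒ √(1−ρ_J²) = sin(π/172) = 0.0182641.
Then 2/(1+√(1−ρ_J²)) = 2/(1+0.0182641); ω* = 2/1.0182641 = 1.964127.
Hence ρ(B_{ω*}) = 1.964127 − 1 = 0.964127.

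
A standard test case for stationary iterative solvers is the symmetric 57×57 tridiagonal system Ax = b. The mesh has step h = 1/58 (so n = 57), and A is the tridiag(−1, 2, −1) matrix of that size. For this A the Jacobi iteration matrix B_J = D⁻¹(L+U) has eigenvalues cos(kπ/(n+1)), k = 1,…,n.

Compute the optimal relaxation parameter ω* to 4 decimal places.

ω* = 1.8973

spectrum of D⁻¹(L+U) = {cos(kπ/58) : 1≤k≤57}; ρ_J = cos(π/58) = 0.9985.
√(1−ρ_J²) simplifies to sin(π/58) = 0.05414.
Young: ω* = 2/(1+√(1−ρ_J²)) = 2/(1+0.05414) = 2/1.05414 = 1.8973.
Hence ρ(B_{ω*}) = 1.8973 − 1 = 0.8973.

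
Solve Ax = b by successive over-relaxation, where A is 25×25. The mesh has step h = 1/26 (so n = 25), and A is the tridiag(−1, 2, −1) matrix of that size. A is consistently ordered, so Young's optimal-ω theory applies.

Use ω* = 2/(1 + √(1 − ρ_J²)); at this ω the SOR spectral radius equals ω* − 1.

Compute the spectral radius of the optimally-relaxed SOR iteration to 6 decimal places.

n=25: λ(B_J) = 1 − λ(A)/2 = cos(kπ/26); k=1 gives ρ_J = 0.992709.
√(1−ρ_J²) = |sin(π/26)| = 0.1205367
ω* = 2/(1 + 0.1205367) = 2/1.1205367 = 1.784859.
and ρ(B_{ω*}) = 1.784859 − 1 = 0.784859.

ρ_SOR = 0.784859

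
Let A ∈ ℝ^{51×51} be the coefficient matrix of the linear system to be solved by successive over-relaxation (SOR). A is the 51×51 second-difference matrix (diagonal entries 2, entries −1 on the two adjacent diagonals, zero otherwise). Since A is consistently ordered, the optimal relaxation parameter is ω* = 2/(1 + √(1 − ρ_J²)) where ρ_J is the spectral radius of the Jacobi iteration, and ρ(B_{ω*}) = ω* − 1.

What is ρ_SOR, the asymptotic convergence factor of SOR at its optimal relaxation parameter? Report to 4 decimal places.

n=51: λ(B_J) = 1 − λ(A)/2 = cos(kπ/52); k=1 gives ρ_J = 0.9982.
1 − cos²(π/52) = sin²(π/52) ⇒ √(1−ρ_J²) = sin(π/52) = 0.06038.
ω* = 2/(1+0.06038) = 1.8861
ρ_SOR = ω* − 1 ≈ 0.8861.

ρ_SOR = 0.8861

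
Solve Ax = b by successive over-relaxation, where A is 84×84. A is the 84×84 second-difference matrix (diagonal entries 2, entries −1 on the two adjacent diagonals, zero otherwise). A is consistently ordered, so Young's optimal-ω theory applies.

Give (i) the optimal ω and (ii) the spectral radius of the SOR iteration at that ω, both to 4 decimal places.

ω* = 1.9287, ρ_SOR = 0.9287

spectrum of D⁻¹(L+U) = {cos(kπ/85) : 1≤k≤84}; ρ_J = cos(π/85) = 0.9993.
root = sin(π/85) = 0.03695  (since 1−cos² = sin²).
ω* = 2/(1+0.03695) = 1.9287
ρ_SOR = ω* − 1 = 1.9287 − 1 = 0.9287.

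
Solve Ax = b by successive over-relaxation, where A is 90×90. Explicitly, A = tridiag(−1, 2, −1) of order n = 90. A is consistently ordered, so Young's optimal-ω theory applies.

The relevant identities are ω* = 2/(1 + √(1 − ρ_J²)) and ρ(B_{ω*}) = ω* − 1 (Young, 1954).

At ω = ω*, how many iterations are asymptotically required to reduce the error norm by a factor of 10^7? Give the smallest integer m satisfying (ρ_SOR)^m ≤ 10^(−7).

ρ_J = max_k |cos(kπ/91)| = cos(π/91) = 0.9994041
1 − cos²(π/91) = sin²(π/91) ⇒ √(1−ρ_J²) = sin(π/91) = 0.0345161.
Then 2/(1+√(1−ρ_J²)) = 2/(1+0.0345161); ω* = 2/1.0345161 = 1.9332710.
[ρ_SOR] ω* − 1 = 0.9332710.
7·ln10 = 16.1181; −ln(0.9332710) = 0.0690597; m = ⌈16.1181/0.0690597⌉ = ⌈233.394⌉ = 234.

m = 234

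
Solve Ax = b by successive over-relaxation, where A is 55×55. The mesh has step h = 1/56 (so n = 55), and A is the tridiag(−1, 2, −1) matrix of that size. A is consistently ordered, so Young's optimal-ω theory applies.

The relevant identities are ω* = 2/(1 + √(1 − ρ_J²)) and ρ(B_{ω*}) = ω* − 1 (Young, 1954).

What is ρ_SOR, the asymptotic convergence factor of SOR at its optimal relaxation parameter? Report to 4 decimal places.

n=55: λ(B_J) = 1 − λ(A)/2 = cos(kπ/56); k=1 gives ρ_J = 0.9984.
1 − cos²(π/56) = sin²(π/56) ⇒ √(1−ρ_J²) = sin(π/56) = 0.05607.
Young: ω* = 2/(1+√(1−ρ_J²)) = 2/(1+0.05607) = 2/1.05607 = 1.8938.
At ω = 1.8938 every |λ(B_ω)| = ω−1, so ρ_SOR = 0.8938.

ρ_SOR = 0.8938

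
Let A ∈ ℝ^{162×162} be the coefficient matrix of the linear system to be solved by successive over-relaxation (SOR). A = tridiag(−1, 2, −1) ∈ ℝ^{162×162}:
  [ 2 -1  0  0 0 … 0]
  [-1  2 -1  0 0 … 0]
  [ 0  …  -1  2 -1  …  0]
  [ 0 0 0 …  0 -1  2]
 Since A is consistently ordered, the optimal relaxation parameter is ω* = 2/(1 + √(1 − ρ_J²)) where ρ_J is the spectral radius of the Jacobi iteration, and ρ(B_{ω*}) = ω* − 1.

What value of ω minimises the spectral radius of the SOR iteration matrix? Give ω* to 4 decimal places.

ρ_J = max_k |cos(kπ/163)| = cos(π/163) = 0.9998
√(1−ρ_J²) simplifies to sin(π/163) = 0.01927.
ω* = 2 / (1 + 0.01927) = 2 / 1.01927 ≈ 1.9622.
Hence ρ(B_{ω*}) = 1.9622 − 1 = 0.9622.

ω* = 1.9622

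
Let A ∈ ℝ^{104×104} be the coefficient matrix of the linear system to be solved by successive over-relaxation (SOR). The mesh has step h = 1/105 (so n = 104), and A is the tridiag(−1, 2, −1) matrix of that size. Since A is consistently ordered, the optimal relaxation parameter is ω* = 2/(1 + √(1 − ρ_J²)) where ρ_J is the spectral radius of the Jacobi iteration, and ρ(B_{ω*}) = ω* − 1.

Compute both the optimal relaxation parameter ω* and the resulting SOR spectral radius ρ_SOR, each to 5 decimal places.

ω* = 1.94191, ρ_SOR = 0.94191

With n=104, ρ(Jacobi) = cos(π/105) = 0.99955.
root = sin(π/105) = 0.029915  (since 1−cos² = sin²).
ω* = 2/(1 + 0.029915) = 2/1.029915 = 1.94191.
ρ(B_{ω*}) = ω*−1 = 0.94191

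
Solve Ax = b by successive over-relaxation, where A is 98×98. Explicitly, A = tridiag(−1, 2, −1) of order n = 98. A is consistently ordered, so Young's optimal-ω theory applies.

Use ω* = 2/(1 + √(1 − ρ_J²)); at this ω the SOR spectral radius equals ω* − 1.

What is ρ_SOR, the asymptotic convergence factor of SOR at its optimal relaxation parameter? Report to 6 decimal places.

ρ_SOR = 0.938496

With n=98, ρ(Jacobi) = cos(π/99) = 0.999497.
√(1−ρ_J²) = |sin(π/99)| = 0.0317279
[ω*] 2 ÷ (1 + 0.0317279) = 2 ÷ 1.0317279 = 1.938496.
ρ_SOR = ω* − 1 = 1.938496 − 1 = 0.938496.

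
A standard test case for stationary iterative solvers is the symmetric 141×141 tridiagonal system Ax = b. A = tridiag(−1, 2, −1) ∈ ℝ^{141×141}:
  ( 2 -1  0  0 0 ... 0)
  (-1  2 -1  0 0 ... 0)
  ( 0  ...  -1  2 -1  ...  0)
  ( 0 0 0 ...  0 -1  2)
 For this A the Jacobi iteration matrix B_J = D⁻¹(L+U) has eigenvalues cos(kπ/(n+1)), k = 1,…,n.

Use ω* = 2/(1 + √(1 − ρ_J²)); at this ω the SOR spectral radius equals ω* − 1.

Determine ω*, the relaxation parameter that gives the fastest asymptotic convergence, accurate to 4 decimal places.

½·tridiag(1,0,1) at n=141: λ_k = cos(kπ/142); max |λ| at k=1 ⇒ ρ_J = cos(π/142) ≈ 0.9998.
√(1−ρ_J²) simplifies to sin(π/142) = 0.02212.
ω* = 2 / (1 + 0.02212) = 2 / 1.02212 ≈ 1.9567.
ρ_SOR = ω* − 1 ≈ 0.9567.

ω* = 1.9567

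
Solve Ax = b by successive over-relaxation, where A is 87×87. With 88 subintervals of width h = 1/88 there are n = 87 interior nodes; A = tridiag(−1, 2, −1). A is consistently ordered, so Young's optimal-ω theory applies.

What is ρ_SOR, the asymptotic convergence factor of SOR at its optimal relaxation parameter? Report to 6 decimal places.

½·tridiag(1,0,1) at n=87: λ_k = cos(kπ/88); max |λ| at k=1 ⇒ ρ_J = cos(π/88) ≈ 0.999363.
√(1−ρ_J²) = |sin(π/88)| = 0.0356923
Then 2/(1+√(1−ρ_J²)) = 2/(1+0.0356923); ω* = 2/1.0356923 = 1.931075.
ρ_SOR = ω* − 1 = 1.931075 − 1 = 0.931075.

ρ_SOR = 0.931075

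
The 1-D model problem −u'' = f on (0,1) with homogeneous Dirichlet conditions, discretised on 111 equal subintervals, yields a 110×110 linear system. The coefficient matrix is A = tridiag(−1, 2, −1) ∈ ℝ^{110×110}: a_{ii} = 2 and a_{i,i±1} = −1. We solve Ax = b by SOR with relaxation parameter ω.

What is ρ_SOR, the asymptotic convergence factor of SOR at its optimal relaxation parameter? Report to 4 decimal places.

ρ_SOR = 0.9450

spectrum of D⁻¹(L+U) = {cos(kπ/111) : 1≤k≤110}; ρ_J = cos(π/111) = 0.9996.
root = sin(π/111) = 0.02830  (since 1−cos² = sin²).
So ω* = 2/1.02830 = 1.9450 (Young).
Hence ρ(B_{ω*}) = 1.9450 − 1 = 0.9450.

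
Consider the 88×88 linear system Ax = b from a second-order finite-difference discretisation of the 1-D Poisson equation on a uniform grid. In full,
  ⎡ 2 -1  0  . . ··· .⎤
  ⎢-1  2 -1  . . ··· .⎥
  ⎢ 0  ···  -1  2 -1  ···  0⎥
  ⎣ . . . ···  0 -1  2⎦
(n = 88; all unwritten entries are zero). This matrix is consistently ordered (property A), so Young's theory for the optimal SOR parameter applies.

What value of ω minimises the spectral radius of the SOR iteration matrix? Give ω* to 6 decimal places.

n=88: λ(B_J) = 1 − λ(A)/2 = cos(kπ/89); k=1 gives ρ_J = 0.999377.
root = sin(π/89) = 0.0352915  (since 1−cos² = sin²).
Young: ω* = 2/(1+√(1−ρ_J²)) = 2/(1+0.0352915) = 2/1.0352915 = 1.931823.
Hence ρ(B_{ω*}) = 1.931823 − 1 = 0.931823.

ω* = 1.931823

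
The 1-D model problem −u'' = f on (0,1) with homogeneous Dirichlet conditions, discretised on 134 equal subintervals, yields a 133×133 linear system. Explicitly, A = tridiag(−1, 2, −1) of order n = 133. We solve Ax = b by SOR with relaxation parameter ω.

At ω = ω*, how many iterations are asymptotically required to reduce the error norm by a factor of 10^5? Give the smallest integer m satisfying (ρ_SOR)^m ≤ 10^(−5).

[ρ_J] n=133: ρ(B_J) = cos(π/(n+1)) = cos(π/134) = 0.9997252.
√(1−ρ_J²) = |sin(π/134)| = 0.0234426
So ω* = 2/1.0234426 = 1.9541887 (Young).
ρ_SOR = ω* − 1 = 1.9541887 − 1 = 0.9541887.
5·ln10 = 11.5129; −ln(0.9541887) = 0.0468938; m = ⌈11.5129/0.0468938⌉ = ⌈245.510⌉ = 246.

m = 246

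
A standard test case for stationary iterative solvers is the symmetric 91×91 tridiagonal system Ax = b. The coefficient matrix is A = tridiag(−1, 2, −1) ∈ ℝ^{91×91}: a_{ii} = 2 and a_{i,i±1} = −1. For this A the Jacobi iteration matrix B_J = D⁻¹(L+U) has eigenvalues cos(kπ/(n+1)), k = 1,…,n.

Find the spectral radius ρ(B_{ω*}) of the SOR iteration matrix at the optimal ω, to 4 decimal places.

n=91: λ(B_J) = 1 − λ(A)/2 = cos(kπ/92); k=1 gives ρ_J = 0.9994.
1 − cos²(π/92) = sin²(π/92) ⇒ √(1−ρ_J²) = sin(π/92) = 0.03414.
[ω*] 2 ÷ (1 + 0.03414) = 2 ÷ 1.03414 = 1.9340.
[ρ_SOR] ω* − 1 = 0.9340.

ρ_SOR = 0.9340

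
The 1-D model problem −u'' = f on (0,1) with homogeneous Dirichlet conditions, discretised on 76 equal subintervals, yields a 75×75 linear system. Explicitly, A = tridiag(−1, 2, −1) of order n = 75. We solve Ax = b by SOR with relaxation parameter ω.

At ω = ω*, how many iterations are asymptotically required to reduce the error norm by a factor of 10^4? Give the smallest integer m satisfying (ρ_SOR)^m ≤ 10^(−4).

m = 112

B_J for the 75×75 system has eigenvalues cos(kπ/76); ρ_J = cos(π/76) = 0.9991458.
root = sin(π/76) = 0.0413250  (since 1−cos² = sin²).
Then 2/(1+√(1−ρ_J²)) = 2/(1+0.0413250); ω* = 2/1.0413250 = 1.9206300.
ρ(B_{ω*}) = ω*−1 = 0.9206300
For 4 digits: m = 4·ln10 / (−ln 0.9206300) = 9.21034/0.0826971 = 111.374; round up → m = 112.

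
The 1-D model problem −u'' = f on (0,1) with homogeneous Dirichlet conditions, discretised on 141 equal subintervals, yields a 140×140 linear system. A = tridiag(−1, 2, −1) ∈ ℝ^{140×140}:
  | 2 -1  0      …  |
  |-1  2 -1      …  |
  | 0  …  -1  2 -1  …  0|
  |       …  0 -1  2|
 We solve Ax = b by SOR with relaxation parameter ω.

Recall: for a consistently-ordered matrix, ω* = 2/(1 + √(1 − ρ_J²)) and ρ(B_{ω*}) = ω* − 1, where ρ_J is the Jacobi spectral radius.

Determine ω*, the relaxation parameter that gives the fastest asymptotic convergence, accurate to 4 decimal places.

ρ_J = max_k |cos(kπ/141)| = cos(π/141) = 0.9998
√(1 − cos²(π/141)) = sin(π/141) ≈ 0.02228.
[ω*] 2 ÷ (1 + 0.02228) = 2 ÷ 1.02228 = 1.9564.
ρ_SOR = ω* − 1 = 1.9564 − 1 = 0.9564.

ω* = 1.9564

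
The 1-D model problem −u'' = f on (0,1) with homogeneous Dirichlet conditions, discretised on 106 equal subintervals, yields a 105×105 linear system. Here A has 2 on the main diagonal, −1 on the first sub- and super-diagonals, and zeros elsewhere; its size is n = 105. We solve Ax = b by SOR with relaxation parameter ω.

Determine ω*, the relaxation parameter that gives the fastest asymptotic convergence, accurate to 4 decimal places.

ω* = 1.9424

spectrum of D⁻¹(L+U) = {cos(kπ/106) : 1≤k≤105}; ρ_J = cos(π/106) = 0.9996.
√(1−ρ_J²) simplifies to sin(π/106) = 0.02963.
Then 2/(1+√(1−ρ_J²)) = 2/(1+0.02963); ω* = 2/1.02963 = 1.9424.
ρ_SOR = ω* − 1 = 1.9424 − 1 = 0.9424.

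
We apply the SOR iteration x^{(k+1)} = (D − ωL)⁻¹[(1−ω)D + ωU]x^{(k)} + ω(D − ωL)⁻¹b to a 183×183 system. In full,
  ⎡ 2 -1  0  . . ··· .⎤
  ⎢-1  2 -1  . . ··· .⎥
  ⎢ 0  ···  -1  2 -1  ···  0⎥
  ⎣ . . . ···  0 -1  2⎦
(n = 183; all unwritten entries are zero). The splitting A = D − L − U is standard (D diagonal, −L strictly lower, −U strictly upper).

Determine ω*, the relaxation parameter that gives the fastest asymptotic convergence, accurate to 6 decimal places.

ω* = 1.966427

spectrum of D⁻¹(L+U) = {cos(kπ/184) : 1≤k≤183}; ρ_J = cos(π/184) = 0.999854.
√(1−ρ_J²) = |sin(π/184)| = 0.0170730
Then 2/(1+√(1−ρ_J²)) = 2/(1+0.0170730); ω* = 2/1.0170730 = 1.966427.
[ρ_SOR] ω* − 1 = 0.966427.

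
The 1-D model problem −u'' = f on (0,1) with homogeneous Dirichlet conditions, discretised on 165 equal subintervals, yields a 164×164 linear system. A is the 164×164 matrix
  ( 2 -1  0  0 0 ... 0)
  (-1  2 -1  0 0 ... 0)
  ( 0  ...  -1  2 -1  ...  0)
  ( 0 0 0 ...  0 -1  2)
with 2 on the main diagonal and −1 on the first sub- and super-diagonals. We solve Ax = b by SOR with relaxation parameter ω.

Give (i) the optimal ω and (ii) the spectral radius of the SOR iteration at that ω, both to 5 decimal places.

ω* = 1.96263, ρ_SOR = 0.96263

spectrum of D⁻¹(L+U) = {cos(kπ/165) : 1≤k≤164}; ρ_J = cos(π/165) = 0.99982.
√(1 − cos²(π/165)) = sin(π/165) ≈ 0.019039.
ω* = 2 / (1 + 0.019039) = 2 / 1.019039 ≈ 1.96263.
At ω = 1.96263 every |λ(B_ω)| = ω−1, so ρ_SOR = 0.96263.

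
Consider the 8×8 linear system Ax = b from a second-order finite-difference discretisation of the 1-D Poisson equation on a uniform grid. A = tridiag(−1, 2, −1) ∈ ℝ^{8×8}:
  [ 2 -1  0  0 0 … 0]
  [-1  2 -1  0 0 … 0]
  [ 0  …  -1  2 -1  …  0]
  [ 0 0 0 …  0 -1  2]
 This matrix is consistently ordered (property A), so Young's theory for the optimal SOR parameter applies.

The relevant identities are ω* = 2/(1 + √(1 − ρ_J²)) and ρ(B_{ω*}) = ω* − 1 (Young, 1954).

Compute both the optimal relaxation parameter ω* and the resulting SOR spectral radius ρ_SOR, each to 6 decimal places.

ω* = 1.490291, ρ_SOR = 0.490291

B_J for the 8×8 system has eigenvalues cos(kπ/9); ρ_J = cos(π/9) = 0.939693.
root = sin(π/9) = 0.3420201  (since 1−cos² = sin²).
Young: ω* = 2/(1+√(1−ρ_J²)) = 2/(1+0.3420201) = 2/1.3420201 = 1.490291.
[ρ_SOR] ω* − 1 = 0.490291.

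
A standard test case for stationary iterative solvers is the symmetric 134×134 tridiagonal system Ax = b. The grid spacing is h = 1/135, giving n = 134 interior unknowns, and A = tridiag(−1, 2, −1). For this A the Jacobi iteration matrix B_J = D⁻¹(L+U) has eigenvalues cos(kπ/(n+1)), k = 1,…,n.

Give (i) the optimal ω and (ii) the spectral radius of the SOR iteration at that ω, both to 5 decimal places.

ω* = 1.95452, ρ_SOR = 0.95452

With n=134, ρ(Jacobi) = cos(π/135) = 0.99973.
1 − cos²(π/135) = sin²(π/135) ⇒ √(1−ρ_J²) = sin(π/135) = 0.023269.
ω* = 2/(1 + 0.023269) = 2/1.023269 = 1.95452.
ρ_SOR = ω* − 1 ≈ 0.95452.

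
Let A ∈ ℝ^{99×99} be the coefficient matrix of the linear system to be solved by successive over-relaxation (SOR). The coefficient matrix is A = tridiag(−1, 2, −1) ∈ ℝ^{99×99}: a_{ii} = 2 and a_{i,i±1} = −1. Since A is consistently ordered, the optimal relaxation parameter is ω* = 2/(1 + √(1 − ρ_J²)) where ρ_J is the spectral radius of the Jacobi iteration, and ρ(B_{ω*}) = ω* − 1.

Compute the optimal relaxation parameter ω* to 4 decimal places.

ω* = 1.9391

[ρ_J] n=99: ρ(B_J) = cos(π/(n+1)) = cos(π/100) = 0.9995.
√(1−ρ_J²) = |sin(π/100)| = 0.03141
So ω* = 2/1.03141 = 1.9391 (Young).
ρ(B_{ω*}) = ω*−1 = 0.9391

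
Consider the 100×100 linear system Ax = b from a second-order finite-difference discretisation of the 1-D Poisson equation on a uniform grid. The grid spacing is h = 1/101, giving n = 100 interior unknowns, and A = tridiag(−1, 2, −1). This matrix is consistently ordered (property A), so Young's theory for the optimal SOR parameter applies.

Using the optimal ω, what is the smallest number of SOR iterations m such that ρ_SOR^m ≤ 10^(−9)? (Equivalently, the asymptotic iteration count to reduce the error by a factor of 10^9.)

m = 334

[ρ_J] n=100: ρ(B_J) = cos(π/(n+1)) = cos(π/101) = 0.9995163.
√(1 − cos²(π/101)) = sin(π/101) ≈ 0.0310999.
ω* = 2/(1+0.0310999) = 1.9396763
ρ_SOR = ω* − 1 = 1.9396763 − 1 = 0.9396763.
For 9 digits: m = 9·ln10 / (−ln 0.9396763) = 20.7233/0.0622198 = 333.066; round up → m = 334.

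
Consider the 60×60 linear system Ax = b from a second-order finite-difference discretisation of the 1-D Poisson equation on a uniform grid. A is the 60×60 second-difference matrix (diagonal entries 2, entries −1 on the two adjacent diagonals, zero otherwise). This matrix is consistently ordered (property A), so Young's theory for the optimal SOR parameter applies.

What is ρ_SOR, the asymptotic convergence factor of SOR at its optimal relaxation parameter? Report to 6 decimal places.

ρ_SOR = 0.902083

n=60: λ(B_J) = 1 − λ(A)/2 = cos(kπ/61); k=1 gives ρ_J = 0.998674.
√(1 − cos²(π/61)) = sin(π/61) ≈ 0.0514788.
[ω*] 2 ÷ (1 + 0.0514788) = 2 ÷ 1.0514788 = 1.902083.
ρ_SOR = ω* − 1 ≈ 0.902083.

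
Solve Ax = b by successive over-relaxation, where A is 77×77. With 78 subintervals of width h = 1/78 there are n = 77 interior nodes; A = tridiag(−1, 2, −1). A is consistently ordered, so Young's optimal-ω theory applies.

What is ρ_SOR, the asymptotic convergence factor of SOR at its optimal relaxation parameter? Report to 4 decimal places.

ρ_SOR = 0.9226

With n=77, ρ(Jacobi) = cos(π/78) = 0.9992.
√(1 − cos²(π/78)) = sin(π/78) ≈ 0.04027.
ω* = 2/(1 + 0.04027) = 2/1.04027 = 1.9226.
and ρ(B_{ω*}) = 1.9226 − 1 = 0.9226.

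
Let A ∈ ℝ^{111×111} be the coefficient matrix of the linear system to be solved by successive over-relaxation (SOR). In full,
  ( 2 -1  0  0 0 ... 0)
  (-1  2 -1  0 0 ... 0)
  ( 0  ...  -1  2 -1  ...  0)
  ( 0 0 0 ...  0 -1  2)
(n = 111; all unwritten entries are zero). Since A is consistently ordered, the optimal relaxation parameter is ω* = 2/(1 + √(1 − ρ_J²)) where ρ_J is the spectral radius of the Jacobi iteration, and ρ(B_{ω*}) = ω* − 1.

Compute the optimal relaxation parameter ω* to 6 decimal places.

ω* = 1.945438

[ρ_J] n=111: ρ(B_J) = cos(π/(n+1)) = cos(π/112) = 0.999607.
√(1−ρ_J²) = |sin(π/112)| = 0.0280463
ω* = 2 / (1 + 0.0280463) = 2 / 1.0280463 ≈ 1.945438.
ρ_SOR = ω* − 1 ≈ 0.945438.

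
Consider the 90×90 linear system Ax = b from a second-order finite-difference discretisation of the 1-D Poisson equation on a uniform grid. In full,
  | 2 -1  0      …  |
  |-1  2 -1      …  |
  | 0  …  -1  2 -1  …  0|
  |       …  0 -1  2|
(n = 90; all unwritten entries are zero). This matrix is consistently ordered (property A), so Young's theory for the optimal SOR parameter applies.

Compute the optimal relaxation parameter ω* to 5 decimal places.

ω* = 1.93327

[ρ_J] n=90: ρ(B_J) = cos(π/(n+1)) = cos(π/91) = 0.99940.
√(1−ρ_J²) simplifies to sin(π/91) = 0.034516.
Young: ω* = 2/(1+√(1−ρ_J²)) = 2/(1+0.034516) = 2/1.034516 = 1.93327.
ρ(B_{ω*}) = ω*−1 = 0.93327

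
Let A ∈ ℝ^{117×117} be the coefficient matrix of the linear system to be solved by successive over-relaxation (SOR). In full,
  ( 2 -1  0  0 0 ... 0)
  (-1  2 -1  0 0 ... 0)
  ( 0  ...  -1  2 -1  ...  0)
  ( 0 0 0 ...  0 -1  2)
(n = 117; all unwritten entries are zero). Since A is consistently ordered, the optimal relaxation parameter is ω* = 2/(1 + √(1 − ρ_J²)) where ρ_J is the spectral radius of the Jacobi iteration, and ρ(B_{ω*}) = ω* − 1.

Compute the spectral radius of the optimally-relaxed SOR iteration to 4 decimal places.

spectrum of D⁻¹(L+U) = {cos(kπ/118) : 1≤k≤117}; ρ_J = cos(π/118) = 0.9996.
√(1−ρ_J²) simplifies to sin(π/118) = 0.02662.
ω* = 2/(1+0.02662) = 1.9481
and ρ(B_{ω*}) = 1.9481 − 1 = 0.9481.

ρ_SOR = 0.9481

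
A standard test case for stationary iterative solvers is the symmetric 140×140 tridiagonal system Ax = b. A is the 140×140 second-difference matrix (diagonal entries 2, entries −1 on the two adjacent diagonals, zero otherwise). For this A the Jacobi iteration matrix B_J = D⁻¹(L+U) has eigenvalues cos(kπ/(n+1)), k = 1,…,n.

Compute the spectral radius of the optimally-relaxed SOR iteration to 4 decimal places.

ρ_SOR = 0.9564

With n=140, ρ(Jacobi) = cos(π/141) = 0.9998.
√(1−ρ_J²) = |sin(π/141)| = 0.02228
ω* = 2 / (1 + 0.02228) = 2 / 1.02228 ≈ 1.9564.
[ρ_SOR] ω* − 1 = 0.9564.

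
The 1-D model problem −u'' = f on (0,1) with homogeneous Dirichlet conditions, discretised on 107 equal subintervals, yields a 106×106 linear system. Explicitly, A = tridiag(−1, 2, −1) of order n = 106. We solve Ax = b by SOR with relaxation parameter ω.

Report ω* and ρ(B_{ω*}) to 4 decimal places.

ω* = 1.9430, ρ_SOR = 0.9430

[ρ_J] n=106: ρ(B_J) = cos(π/(n+1)) = cos(π/107) = 0.9996.
1 − cos²(π/107) = sin²(π/107) ⇒ √(1−ρ_J²) = sin(π/107) = 0.02936.
ω* = 2 / (1 + 0.02936) = 2 / 1.02936 ≈ 1.9430.
ρ(B_{ω*}) = ω*−1 = 0.9430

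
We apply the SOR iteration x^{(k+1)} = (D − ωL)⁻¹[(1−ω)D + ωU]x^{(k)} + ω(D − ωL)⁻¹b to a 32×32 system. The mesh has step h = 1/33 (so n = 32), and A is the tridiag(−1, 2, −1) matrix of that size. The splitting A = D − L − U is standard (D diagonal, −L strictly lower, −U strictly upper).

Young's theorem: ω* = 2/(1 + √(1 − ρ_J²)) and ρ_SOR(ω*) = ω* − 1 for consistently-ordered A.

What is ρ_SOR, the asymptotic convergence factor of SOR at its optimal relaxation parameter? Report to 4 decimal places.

n=32: λ(B_J) = 1 − λ(A)/2 = cos(kπ/33); k=1 gives ρ_J = 0.9955.
√(1 − cos²(π/33)) = sin(π/33) ≈ 0.09506.
ω* = 2/(1+0.09506) = 1.8264
ρ(B_{ω*}) = ω*−1 = 0.8264

ρ_SOR = 0.8264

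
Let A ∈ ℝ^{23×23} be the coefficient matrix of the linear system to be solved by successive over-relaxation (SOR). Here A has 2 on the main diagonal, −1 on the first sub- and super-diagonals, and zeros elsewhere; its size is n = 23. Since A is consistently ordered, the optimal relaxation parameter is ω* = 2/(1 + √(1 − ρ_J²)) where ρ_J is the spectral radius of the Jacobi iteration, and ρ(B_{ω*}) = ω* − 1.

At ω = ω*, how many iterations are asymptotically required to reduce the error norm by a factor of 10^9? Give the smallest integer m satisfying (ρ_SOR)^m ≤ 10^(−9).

[ρ_J] n=23: ρ(B_J) = cos(π/(n+1)) = cos(π/24) = 0.9914449.
root = sin(π/24) = 0.1305262  (since 1−cos² = sin²).
Young: ω* = 2/(1+√(1−ρ_J²)) = 2/(1+0.1305262) = 2/1.1305262 = 1.7690877.
At ω = 1.7690877 every |λ(B_ω)| = ω−1, so ρ_SOR = 0.7690877.
ρ_SOR^m ≤ 10^(−9) ⇔ m ≥ 9·ln10/(−ln 0.7690877) = 20.7233/0.26255 = 78.931; m = ⌈78.931⌉ = 79.

m = 79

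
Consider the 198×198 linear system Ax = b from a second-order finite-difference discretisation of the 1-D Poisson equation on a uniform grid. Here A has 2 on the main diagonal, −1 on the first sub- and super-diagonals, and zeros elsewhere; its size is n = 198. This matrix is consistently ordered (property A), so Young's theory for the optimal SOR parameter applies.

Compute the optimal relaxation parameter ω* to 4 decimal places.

ω* = 1.9689

n=198: λ(B_J) = 1 − λ(A)/2 = cos(kπ/199); k=1 gives ρ_J = 0.9999.
√(1−ρ_J²) simplifies to sin(π/199) = 0.01579.
ω* = 2/(1 + 0.01579) = 2/1.01579 = 1.9689.
ρ_SOR = ω* − 1 = 1.9689 − 1 = 0.9689.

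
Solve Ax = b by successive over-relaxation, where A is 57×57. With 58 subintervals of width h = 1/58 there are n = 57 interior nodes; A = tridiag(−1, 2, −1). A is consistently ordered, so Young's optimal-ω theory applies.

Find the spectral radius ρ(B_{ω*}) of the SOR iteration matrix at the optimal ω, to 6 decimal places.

½·tridiag(1,0,1) at n=57: λ_k = cos(kπ/58); max |λ| at k=1 ⇒ ρ_J = cos(π/58) ≈ 0.998533.
root = sin(π/58) = 0.0541389  (since 1−cos² = sin²).
[ω*] 2 ÷ (1 + 0.0541389) = 2 ÷ 1.0541389 = 1.897283.
[ρ_SOR] ω* − 1 = 0.897283.

ρ_SOR = 0.897283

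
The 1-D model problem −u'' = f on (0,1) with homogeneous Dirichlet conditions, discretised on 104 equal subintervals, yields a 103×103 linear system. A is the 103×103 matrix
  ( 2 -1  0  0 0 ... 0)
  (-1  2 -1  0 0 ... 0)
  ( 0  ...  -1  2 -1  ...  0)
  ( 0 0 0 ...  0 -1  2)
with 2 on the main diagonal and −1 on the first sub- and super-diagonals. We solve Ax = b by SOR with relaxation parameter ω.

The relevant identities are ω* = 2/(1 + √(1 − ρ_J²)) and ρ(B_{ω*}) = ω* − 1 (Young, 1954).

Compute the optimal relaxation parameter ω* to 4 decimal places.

spectrum of D⁻¹(L+U) = {cos(kπ/104) : 1≤k≤103}; ρ_J = cos(π/104) = 0.9995.
√(1−ρ_J²) simplifies to sin(π/104) = 0.03020.
ω* = 2/(1+0.03020) = 1.9414
ρ_SOR = ω* − 1 ≈ 0.9414.

ω* = 1.9414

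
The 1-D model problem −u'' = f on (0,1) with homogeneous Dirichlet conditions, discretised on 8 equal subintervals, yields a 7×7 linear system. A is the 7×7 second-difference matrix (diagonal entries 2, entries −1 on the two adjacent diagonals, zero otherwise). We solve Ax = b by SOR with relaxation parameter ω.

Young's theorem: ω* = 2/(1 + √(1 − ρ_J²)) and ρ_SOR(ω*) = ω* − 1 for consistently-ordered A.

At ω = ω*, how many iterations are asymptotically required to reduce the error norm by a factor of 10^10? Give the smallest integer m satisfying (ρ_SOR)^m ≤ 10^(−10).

n=7: λ(B_J) = 1 − λ(A)/2 = cos(kπ/8); k=1 gives ρ_J = 0.9238795.
1 − cos²(π/8) = sin²(π/8) ⇒ √(1−ρ_J²) = sin(π/8) = 0.3826834.
Young: ω* = 2/(1+√(1−ρ_J²)) = 2/(1+0.3826834) = 2/1.3826834 = 1.4464627.
ρ_SOR = ω* − 1 ≈ 0.4464627.
(0.4464627)^m ≤ 10^{−10}  ⇒  m·ln(0.4464627) ≤ −10·ln10  ⇒  m ≥ 28.554  ⇒  m = 29

m = 29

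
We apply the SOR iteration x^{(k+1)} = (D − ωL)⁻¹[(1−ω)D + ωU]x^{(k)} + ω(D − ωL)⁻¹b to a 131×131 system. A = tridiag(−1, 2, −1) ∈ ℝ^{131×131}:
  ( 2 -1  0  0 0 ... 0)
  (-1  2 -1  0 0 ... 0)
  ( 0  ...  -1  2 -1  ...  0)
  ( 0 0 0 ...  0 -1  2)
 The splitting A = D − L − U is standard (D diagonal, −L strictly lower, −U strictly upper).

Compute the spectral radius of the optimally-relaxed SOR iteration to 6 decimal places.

n=131: λ(B_J) = 1 − λ(A)/2 = cos(kπ/132); k=1 gives ρ_J = 0.999717.
√(1 − cos²(π/132)) = sin(π/132) ≈ 0.0237977.
So ω* = 2/1.0237977 = 1.953511 (Young).
ρ_SOR = ω* − 1 ≈ 0.953511.

ρ_SOR = 0.953511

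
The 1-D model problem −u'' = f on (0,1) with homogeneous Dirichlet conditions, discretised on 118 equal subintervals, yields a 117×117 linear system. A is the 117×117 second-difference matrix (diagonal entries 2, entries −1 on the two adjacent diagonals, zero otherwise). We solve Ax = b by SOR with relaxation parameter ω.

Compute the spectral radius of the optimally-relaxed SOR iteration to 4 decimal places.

ρ_SOR = 0.9481

n=117: λ(B_J) = 1 − λ(A)/2 = cos(kπ/118); k=1 gives ρ_J = 0.9996.
√(1 − cos²(π/118)) = sin(π/118) ≈ 0.02662.
ω* = 2 / (1 + 0.02662) = 2 / 1.02662 ≈ 1.9481.
[ρ_SOR] ω* − 1 = 0.9481.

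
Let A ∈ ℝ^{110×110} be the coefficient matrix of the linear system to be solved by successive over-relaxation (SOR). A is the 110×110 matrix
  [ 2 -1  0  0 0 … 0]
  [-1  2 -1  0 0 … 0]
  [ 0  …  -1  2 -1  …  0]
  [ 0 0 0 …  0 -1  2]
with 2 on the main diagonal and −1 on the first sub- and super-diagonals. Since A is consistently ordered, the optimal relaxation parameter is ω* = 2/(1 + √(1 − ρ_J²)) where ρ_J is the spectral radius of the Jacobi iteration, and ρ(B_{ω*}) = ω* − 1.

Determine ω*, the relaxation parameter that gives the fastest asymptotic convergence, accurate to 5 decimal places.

ω* = 1.94496

With n=110, ρ(Jacobi) = cos(π/111) = 0.99960.
√(1−ρ_J²) = |sin(π/111)| = 0.028299
ω* = 2/(1 + 0.028299) = 2/1.028299 = 1.94496.
ρ_SOR = ω* − 1 = 1.94496 − 1 = 0.94496.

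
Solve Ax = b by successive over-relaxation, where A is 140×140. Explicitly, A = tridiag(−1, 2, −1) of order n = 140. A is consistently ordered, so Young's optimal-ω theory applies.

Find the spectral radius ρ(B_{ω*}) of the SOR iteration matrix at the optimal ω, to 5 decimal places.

ρ_SOR = 0.95641

ρ_J = max_k |cos(kπ/141)| = cos(π/141) = 0.99975
√(1 − cos²(π/141)) = sin(π/141) ≈ 0.022279.
ω* = 2 / (1 + 0.022279) = 2 / 1.022279 ≈ 1.95641.
ρ_SOR = ω* − 1 = 1.95641 − 1 = 0.95641.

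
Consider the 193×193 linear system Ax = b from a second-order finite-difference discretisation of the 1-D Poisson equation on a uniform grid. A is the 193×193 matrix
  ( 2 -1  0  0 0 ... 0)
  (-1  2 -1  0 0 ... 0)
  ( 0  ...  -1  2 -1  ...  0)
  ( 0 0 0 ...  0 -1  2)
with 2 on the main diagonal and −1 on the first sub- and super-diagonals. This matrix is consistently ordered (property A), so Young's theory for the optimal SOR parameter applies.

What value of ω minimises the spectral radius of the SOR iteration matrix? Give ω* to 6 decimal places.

With n=193, ρ(Jacobi) = cos(π/194) = 0.999869.
root = sin(π/194) = 0.0161931  (since 1−cos² = sin²).
ω* = 2/(1+0.0161931) = 1.968130
ρ_SOR = ω* − 1 ≈ 0.968130.

ω* = 1.968130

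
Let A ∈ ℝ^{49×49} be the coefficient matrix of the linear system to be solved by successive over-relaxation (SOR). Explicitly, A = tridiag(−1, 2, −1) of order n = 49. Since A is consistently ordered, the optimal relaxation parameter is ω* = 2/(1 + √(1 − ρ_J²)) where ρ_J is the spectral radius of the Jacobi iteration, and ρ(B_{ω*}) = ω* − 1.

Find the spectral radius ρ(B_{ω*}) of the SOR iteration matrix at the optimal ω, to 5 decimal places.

n=49: λ(B_J) = 1 − λ(A)/2 = cos(kπ/50); k=1 gives ρ_J = 0.99803.
√(1 − cos²(π/50)) = sin(π/50) ≈ 0.062791.
ω* = 2 / (1 + 0.062791) = 2 / 1.062791 ≈ 1.88184.
ρ(B_{ω*}) = ω*−1 = 0.88184

ρ_SOR = 0.88184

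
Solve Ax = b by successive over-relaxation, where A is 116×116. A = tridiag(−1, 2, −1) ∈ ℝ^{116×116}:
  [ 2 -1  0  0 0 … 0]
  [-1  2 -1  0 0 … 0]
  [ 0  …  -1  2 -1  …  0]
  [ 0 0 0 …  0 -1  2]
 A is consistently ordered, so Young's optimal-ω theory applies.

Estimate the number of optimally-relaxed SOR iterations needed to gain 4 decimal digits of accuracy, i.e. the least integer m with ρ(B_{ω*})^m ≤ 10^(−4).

[ρ_J] n=116: ρ(B_J) = cos(π/(n+1)) = cos(π/117) = 0.9996395.
√(1−ρ_J²) simplifies to sin(π/117) = 0.0268480.
Young: ω* = 2/(1+√(1−ρ_J²)) = 2/(1+0.0268480) = 2/1.0268480 = 1.9477079.
Hence ρ(B_{ω*}) = 1.9477079 − 1 = 0.9477079.
4·ln10 = 9.21034; −ln(0.9477079) = 0.0537089; m = ⌈9.21034/0.0537089⌉ = ⌈171.486⌉ = 172.

m = 172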